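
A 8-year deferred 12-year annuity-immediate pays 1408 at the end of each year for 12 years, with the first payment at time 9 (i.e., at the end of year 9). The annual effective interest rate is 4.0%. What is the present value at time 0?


PV at time 8 of the 12-year annuity-immediate:
a_n = 1408 * (1-(1+0.04)^(-12))/0.04 = 13214.1839
Discount back 8 years to time 0:
PV = 13214.1839 * (1+0.04)^(-8)
= 13214.1839 * 0.73069
= 9655.4747


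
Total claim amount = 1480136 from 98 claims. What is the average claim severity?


severity = total / number
= 1480136 / 98
= 15103.4286


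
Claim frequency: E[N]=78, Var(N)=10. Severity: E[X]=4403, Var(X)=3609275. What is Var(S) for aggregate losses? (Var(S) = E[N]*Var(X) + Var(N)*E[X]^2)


Var(S) = E[N]*Var(X) + Var(N)*E[X]^2
= 78*3609275 + 10*4403^2
= 281523450 + 193864090
= 4.7539e+08


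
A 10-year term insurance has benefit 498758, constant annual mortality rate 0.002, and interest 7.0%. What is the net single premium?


NSP = benefit * sum_{k=0}^{n-1} k_p_x * q * v^(k+1)
With constant q=0.002, v=0.934579
Sum = 0.013937
NSP = 498758 * 0.013937
= 6951.1165


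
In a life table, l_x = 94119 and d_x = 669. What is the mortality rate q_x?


q_x = d_x / l_x
= 669 / 94119
= 0.0071


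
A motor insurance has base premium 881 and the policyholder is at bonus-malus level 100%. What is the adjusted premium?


adjusted = base * BM_level / 100
= 881 * 100 / 100
= 881 * 1.0
= 881.0


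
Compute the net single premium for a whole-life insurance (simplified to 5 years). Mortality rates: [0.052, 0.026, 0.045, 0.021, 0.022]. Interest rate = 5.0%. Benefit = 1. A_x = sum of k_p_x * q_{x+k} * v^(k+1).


v = 0.952381
Year 0: k_p_x=1.0, q=0.052, term=0.049524
Year 1: k_p_x=0.948, q=0.026, term=0.022356
Year 2: k_p_x=0.923352, q=0.045, term=0.035893
Year 3: k_p_x=0.881801, q=0.021, term=0.015235
Year 4: k_p_x=0.863283, q=0.022, term=0.014881
A_x = 0.1379


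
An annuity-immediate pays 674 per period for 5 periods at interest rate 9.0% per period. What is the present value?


PV = PMT * (1 - (1+i)^(-n)) / i
= 674 * (1 - (1+0.09)^(-5)) / 0.09
= 674 * (1 - 0.649931) / 0.09
= 674 * 3.889651
= 2621.625


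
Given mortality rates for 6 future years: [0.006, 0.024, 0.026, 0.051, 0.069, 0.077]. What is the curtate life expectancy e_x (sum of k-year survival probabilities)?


e_x = sum_{k=1}^{n} k_p_x
k_p_x values:
  1_p_x = 0.994
  2_p_x = 0.970144
  3_p_x = 0.94492
  4_p_x = 0.896729
  5_p_x = 0.834855
  6_p_x = 0.770571
e_x = 5.4112


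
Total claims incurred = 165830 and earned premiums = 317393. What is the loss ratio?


Loss ratio = claims / premiums
= 165830 / 317393
= 0.5225


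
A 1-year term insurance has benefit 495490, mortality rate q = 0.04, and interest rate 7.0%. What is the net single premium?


NSP = benefit * q * v
v = 1/(1+i) = 0.934579
NSP = 495490 * 0.04 * 0.934579
= 18522.9907


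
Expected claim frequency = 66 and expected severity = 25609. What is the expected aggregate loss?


E[S] = E[N] * E[X]
= 66 * 25609
= 1.6902e+06


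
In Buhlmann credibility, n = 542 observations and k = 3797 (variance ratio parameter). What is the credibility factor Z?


Z = n / (n + k)
= 542 / (542 + 3797)
= 542 / 4339
= 0.1249


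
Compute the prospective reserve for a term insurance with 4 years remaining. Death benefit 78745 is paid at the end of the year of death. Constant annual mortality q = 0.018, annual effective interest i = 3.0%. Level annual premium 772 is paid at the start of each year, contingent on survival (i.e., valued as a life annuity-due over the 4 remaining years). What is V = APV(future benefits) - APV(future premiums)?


v = 1/(1+i) = 0.970874
APV(future benefits) per unit = sum_{k=0}^{3} k_p_x * q * v^(k+1) = 0.065167
APV(future benefits) = 78745 * 0.065167 = 5131.539
Life annuity-due factor ä_{x:4} = sum_{k=0}^{3} k_p_x * v^k = 3.728974
APV(future premiums) = 772 * 3.728974 = 2878.768
V = 5131.539 - 2878.768
= 2252.771


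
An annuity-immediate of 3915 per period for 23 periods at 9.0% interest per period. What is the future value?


FV = PMT * ((1+i)^n - 1) / i
= 3915 * ((1.09)^23 - 1) / 0.09
= 3915 * (7.257874 - 1) / 0.09
= 272217.5395


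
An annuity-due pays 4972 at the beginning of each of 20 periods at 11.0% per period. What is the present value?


PV_due = PMT * (1-(1+i)^(-n))/i * (1+i)
PV_immediate = 39593.6674
PV_due = 39593.6674 * 1.11
= 43948.9708


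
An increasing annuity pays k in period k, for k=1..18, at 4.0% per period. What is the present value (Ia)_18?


(Ia)_n = sum_{k=1}^{n} k * v^k, v = 1/(1+i)
v = 0.961538
Sum computed term by term:
(Ia)_18 = 107.0091


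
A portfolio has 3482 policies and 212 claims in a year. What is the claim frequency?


frequency = claims / policies
= 212 / 3482
= 0.0609


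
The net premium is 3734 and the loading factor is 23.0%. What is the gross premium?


Gross = net * (1 + loading)
= 3734 * (1 + 0.23)
= 3734 * 1.23
= 4592.82


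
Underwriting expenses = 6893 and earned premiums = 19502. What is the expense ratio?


Expense ratio = expenses / premiums
= 6893 / 19502
= 0.3535


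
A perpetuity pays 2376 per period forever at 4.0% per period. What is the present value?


PV = PMT / i
= 2376 / 0.04
= 59400.0


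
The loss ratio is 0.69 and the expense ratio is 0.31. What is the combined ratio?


Combined ratio = loss ratio + expense ratio
= 0.69 + 0.31
= 1.0


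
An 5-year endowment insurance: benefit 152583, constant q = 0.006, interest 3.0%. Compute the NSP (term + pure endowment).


Term component = 4144.1746
Pure endowment = 5_p_x * v^5 * benefit = 0.970358 * 0.862609 * 152583 = 127717.9526
NSP = 131862.1272


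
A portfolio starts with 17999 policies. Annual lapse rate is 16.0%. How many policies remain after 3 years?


remaining = initial * (1 - lapse)^years
= 17999 * (1 - 0.16)^3
= 17999 * 0.592704
= 10668.0793


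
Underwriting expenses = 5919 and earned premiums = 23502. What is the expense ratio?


Expense ratio = expenses / premiums
= 5919 / 23502
= 0.2519


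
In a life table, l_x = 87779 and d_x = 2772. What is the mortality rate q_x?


q_x = d_x / l_x
= 2772 / 87779
= 0.0316


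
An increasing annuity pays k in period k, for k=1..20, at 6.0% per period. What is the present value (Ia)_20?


(Ia)_n = sum_{k=1}^{n} k * v^k, v = 1/(1+i)
v = 0.943396
Sum computed term by term:
(Ia)_20 = 98.7004


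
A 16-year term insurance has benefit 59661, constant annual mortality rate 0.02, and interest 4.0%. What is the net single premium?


NSP = benefit * sum_{k=0}^{n-1} k_p_x * q * v^(k+1)
With constant q=0.02, v=0.961538
Sum = 0.204519
NSP = 59661 * 0.204519
= 12201.8375


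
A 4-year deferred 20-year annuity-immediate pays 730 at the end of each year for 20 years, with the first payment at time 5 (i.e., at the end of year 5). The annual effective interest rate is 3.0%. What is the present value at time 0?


PV at time 4 of the 20-year annuity-immediate:
a_n = 730 * (1-(1+0.03)^(-20))/0.03 = 10860.5566
Discount back 4 years to time 0:
PV = 10860.5566 * (1+0.03)^(-4)
= 10860.5566 * 0.888487
= 9649.4639


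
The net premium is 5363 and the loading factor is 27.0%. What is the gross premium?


Gross = net * (1 + loading)
= 5363 * (1 + 0.27)
= 5363 * 1.27
= 6811.01


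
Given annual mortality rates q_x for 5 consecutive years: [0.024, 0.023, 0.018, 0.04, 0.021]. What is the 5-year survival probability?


p_k = 1 - q_k for each year
Survival = product of (1 - q_k)
= 0.976 * 0.977 * 0.982 * 0.96 * 0.979
= 0.8801


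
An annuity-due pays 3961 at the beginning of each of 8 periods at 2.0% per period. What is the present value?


PV_due = PMT * (1-(1+i)^(-n))/i * (1+i)
PV_immediate = 29016.232
PV_due = 29016.232 * 1.02
= 29596.5566


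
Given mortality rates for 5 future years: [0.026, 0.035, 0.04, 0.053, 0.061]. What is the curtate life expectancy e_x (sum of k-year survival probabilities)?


e_x = sum_{k=1}^{n} k_p_x
k_p_x values:
  1_p_x = 0.974
  2_p_x = 0.93991
  3_p_x = 0.902314
  4_p_x = 0.854491
  5_p_x = 0.802367
e_x = 4.4731


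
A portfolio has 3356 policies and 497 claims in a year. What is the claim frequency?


frequency = claims / policies
= 497 / 3356
= 0.1481


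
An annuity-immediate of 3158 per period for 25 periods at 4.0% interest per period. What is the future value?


FV = PMT * ((1+i)^n - 1) / i
= 3158 * ((1.04)^25 - 1) / 0.04
= 3158 * (2.665836 - 1) / 0.04
= 131517.7784


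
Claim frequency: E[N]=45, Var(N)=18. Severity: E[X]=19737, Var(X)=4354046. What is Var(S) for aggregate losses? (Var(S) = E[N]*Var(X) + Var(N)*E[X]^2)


Var(S) = E[N]*Var(X) + Var(N)*E[X]^2
= 45*4354046 + 18*19737^2
= 195932070 + 7011885042
= 7.2078e+09


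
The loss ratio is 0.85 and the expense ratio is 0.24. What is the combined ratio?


Combined ratio = loss ratio + expense ratio
= 0.85 + 0.24
= 1.09


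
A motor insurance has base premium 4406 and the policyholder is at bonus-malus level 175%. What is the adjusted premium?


adjusted = base * BM_level / 100
= 4406 * 175 / 100
= 4406 * 1.75
= 7710.5


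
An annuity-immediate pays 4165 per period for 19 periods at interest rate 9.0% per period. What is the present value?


PV = PMT * (1 - (1+i)^(-n)) / i
= 4165 * (1 - (1+0.09)^(-19)) / 0.09
= 4165 * (1 - 0.19449) / 0.09
= 4165 * 8.950115
= 37277.2281


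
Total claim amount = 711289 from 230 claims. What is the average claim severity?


severity = total / number
= 711289 / 230
= 3092.5609


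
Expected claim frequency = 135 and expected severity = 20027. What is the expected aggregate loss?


E[S] = E[N] * E[X]
= 135 * 20027
= 2.7036e+06


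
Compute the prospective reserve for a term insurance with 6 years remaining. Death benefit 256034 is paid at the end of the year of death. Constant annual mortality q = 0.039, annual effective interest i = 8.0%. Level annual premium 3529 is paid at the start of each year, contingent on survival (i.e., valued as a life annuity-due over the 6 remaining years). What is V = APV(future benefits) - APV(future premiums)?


v = 1/(1+i) = 0.925926
APV(future benefits) per unit = sum_{k=0}^{5} k_p_x * q * v^(k+1) = 0.165058
APV(future benefits) = 256034 * 0.165058 = 42260.4872
Life annuity-due factor ä_{x:6} = sum_{k=0}^{5} k_p_x * v^k = 4.57084
APV(future premiums) = 3529 * 4.57084 = 16130.4939
V = 42260.4872 - 16130.4939
= 26129.9933


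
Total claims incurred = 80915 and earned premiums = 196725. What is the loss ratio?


Loss ratio = claims / premiums
= 80915 / 196725
= 0.4113


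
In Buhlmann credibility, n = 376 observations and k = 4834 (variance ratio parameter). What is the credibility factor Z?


Z = n / (n + k)
= 376 / (376 + 4834)
= 376 / 5210
= 0.0722


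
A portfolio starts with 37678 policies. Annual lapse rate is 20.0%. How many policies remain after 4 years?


remaining = initial * (1 - lapse)^years
= 37678 * (1 - 0.2)^4
= 37678 * 0.4096
= 15432.9088


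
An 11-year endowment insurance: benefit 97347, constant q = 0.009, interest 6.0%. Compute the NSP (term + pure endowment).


Term component = 6641.7721
Pure endowment = 11_p_x * v^11 * benefit = 0.905337 * 0.526788 * 97347 = 46426.7469
NSP = 53068.519


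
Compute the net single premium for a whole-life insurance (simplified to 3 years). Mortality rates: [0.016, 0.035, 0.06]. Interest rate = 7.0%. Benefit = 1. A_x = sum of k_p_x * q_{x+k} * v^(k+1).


v = 0.934579
Year 0: k_p_x=1.0, q=0.016, term=0.014953
Year 1: k_p_x=0.984, q=0.035, term=0.030081
Year 2: k_p_x=0.94956, q=0.06, term=0.046507
A_x = 0.0915


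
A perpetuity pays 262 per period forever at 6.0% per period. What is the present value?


PV = PMT / i
= 262 / 0.06
= 4366.6667


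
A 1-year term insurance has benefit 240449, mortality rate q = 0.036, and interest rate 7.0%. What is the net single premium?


NSP = benefit * q * v
v = 1/(1+i) = 0.934579
NSP = 240449 * 0.036 * 0.934579
= 8089.8729


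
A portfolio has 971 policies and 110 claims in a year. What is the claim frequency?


frequency = claims / policies
= 110 / 971
= 0.1133


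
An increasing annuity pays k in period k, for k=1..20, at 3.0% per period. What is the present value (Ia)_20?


(Ia)_n = sum_{k=1}^{n} k * v^k, v = 1/(1+i)
v = 0.970874
Sum computed term by term:
(Ia)_20 = 141.6761


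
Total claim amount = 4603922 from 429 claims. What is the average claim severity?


severity = total / number
= 4603922 / 429
= 10731.7529


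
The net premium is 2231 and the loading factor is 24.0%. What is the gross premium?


Gross = net * (1 + loading)
= 2231 * (1 + 0.24)
= 2231 * 1.24
= 2766.44


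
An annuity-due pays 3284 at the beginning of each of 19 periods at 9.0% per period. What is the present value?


PV_due = PMT * (1-(1+i)^(-n))/i * (1+i)
PV_immediate = 29392.1769
PV_due = 29392.1769 * 1.09
= 32037.4729


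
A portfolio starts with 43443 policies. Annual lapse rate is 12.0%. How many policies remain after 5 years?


remaining = initial * (1 - lapse)^years
= 43443 * (1 - 0.12)^5
= 43443 * 0.527732
= 22926.2577


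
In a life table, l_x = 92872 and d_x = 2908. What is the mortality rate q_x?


q_x = d_x / l_x
= 2908 / 92872
= 0.0313


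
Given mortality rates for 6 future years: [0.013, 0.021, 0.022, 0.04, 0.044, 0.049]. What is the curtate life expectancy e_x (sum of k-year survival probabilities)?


e_x = sum_{k=1}^{n} k_p_x
k_p_x values:
  1_p_x = 0.987
  2_p_x = 0.966273
  3_p_x = 0.945015
  4_p_x = 0.907214
  5_p_x = 0.867297
  6_p_x = 0.824799
e_x = 5.4976


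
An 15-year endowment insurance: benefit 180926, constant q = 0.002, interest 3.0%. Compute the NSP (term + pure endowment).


Term component = 4264.501
Pure endowment = 15_p_x * v^15 * benefit = 0.970416 * 0.641862 * 180926 = 112693.9835
NSP = 116958.4845


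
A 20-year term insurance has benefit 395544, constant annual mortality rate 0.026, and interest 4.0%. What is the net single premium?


NSP = benefit * sum_{k=0}^{n-1} k_p_x * q * v^(k+1)
With constant q=0.026, v=0.961538
Sum = 0.287784
NSP = 395544 * 0.287784
= 113831.2637


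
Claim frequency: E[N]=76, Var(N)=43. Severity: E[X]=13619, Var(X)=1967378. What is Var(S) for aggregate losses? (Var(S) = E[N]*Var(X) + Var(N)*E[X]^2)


Var(S) = E[N]*Var(X) + Var(N)*E[X]^2
= 76*1967378 + 43*13619^2
= 149520728 + 7975517923
= 8.1250e+09


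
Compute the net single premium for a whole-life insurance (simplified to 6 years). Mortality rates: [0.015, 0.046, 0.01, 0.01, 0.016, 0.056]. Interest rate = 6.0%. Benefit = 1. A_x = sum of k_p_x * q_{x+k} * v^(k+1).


v = 0.943396
Year 0: k_p_x=1.0, q=0.015, term=0.014151
Year 1: k_p_x=0.985, q=0.046, term=0.040326
Year 2: k_p_x=0.93969, q=0.01, term=0.00789
Year 3: k_p_x=0.930293, q=0.01, term=0.007369
Year 4: k_p_x=0.92099, q=0.016, term=0.011011
Year 5: k_p_x=0.906254, q=0.056, term=0.035777
A_x = 0.1165


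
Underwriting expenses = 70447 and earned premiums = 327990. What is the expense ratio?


Expense ratio = expenses / premiums
= 70447 / 327990
= 0.2148


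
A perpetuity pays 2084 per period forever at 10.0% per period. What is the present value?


PV = PMT / i
= 2084 / 0.1
= 20840.0


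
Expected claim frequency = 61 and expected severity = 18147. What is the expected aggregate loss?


E[S] = E[N] * E[X]
= 61 * 18147
= 1.1070e+06


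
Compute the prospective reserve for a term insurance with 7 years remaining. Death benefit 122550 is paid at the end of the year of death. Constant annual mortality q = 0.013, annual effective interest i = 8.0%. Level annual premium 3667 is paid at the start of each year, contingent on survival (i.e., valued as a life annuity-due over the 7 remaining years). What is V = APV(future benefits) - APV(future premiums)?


v = 1/(1+i) = 0.925926
APV(future benefits) per unit = sum_{k=0}^{6} k_p_x * q * v^(k+1) = 0.065361
APV(future benefits) = 122550 * 0.065361 = 8009.9593
Life annuity-due factor ä_{x:7} = sum_{k=0}^{6} k_p_x * v^k = 5.42997
APV(future premiums) = 3667 * 5.42997 = 19911.6984
V = 8009.9593 - 19911.6984
= -11901.7391


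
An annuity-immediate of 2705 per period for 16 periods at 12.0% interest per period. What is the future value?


FV = PMT * ((1+i)^n - 1) / i
= 2705 * ((1.12)^16 - 1) / 0.12
= 2705 * (6.130394 - 1) / 0.12
= 115647.6235


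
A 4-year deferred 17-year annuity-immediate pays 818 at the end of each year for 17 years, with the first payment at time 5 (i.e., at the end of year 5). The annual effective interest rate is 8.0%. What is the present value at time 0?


PV at time 4 of the 17-year annuity-immediate:
a_n = 818 * (1-(1+0.08)^(-17))/0.08 = 7461.5
Discount back 4 years to time 0:
PV = 7461.5 * (1+0.08)^(-4)
= 7461.5 * 0.73503
= 5484.4252


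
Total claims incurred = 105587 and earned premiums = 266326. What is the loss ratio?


Loss ratio = claims / premiums
= 105587 / 266326
= 0.3965


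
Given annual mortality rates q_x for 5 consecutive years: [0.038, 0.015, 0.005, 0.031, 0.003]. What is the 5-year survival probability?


p_k = 1 - q_k for each year
Survival = product of (1 - q_k)
= 0.962 * 0.985 * 0.995 * 0.969 * 0.997
= 0.9109


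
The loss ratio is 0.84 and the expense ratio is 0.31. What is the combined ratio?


Combined ratio = loss ratio + expense ratio
= 0.84 + 0.31
= 1.15


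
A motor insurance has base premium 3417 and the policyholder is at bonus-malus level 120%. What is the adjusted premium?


adjusted = base * BM_level / 100
= 3417 * 120 / 100
= 3417 * 1.2
= 4100.4


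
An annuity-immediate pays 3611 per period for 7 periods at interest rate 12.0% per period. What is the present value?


PV = PMT * (1 - (1+i)^(-n)) / i
= 3611 * (1 - (1+0.12)^(-7)) / 0.12
= 3611 * (1 - 0.452349) / 0.12
= 3611 * 4.563757
= 16479.7249


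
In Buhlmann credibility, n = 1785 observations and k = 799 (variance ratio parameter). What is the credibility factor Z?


Z = n / (n + k)
= 1785 / (1785 + 799)
= 1785 / 2584
= 0.6908


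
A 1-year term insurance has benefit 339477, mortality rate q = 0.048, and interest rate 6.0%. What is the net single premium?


NSP = benefit * q * v
v = 1/(1+i) = 0.943396
NSP = 339477 * 0.048 * 0.943396
= 15372.5434


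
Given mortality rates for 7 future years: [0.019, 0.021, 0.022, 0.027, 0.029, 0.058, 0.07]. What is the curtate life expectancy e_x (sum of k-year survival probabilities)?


e_x = sum_{k=1}^{n} k_p_x
k_p_x values:
  1_p_x = 0.981
  2_p_x = 0.960399
  3_p_x = 0.93927
  4_p_x = 0.91391
  5_p_x = 0.887407
  6_p_x = 0.835937
  7_p_x = 0.777421
e_x = 6.2953


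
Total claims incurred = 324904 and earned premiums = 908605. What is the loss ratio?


Loss ratio = claims / premiums
= 324904 / 908605
= 0.3576


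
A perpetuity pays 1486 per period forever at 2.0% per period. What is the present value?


PV = PMT / i
= 1486 / 0.02
= 74300.0


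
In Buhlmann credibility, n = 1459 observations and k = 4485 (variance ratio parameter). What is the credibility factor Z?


Z = n / (n + k)
= 1459 / (1459 + 4485)
= 1459 / 5944
= 0.2455


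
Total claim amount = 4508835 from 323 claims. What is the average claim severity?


severity = total / number
= 4508835 / 323
= 13959.2415


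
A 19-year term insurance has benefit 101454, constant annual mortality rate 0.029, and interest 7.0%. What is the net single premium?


NSP = benefit * sum_{k=0}^{n-1} k_p_x * q * v^(k+1)
With constant q=0.029, v=0.934579
Sum = 0.246623
NSP = 101454 * 0.246623
= 25020.929


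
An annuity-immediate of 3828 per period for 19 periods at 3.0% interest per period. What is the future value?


FV = PMT * ((1+i)^n - 1) / i
= 3828 * ((1.03)^19 - 1) / 0.03
= 3828 * (1.753506 - 1) / 0.03
= 96147.3724


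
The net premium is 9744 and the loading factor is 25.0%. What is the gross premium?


Gross = net * (1 + loading)
= 9744 * (1 + 0.25)
= 9744 * 1.25
= 12180.0


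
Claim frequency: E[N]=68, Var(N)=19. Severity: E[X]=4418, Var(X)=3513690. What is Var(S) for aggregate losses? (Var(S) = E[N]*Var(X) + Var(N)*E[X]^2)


Var(S) = E[N]*Var(X) + Var(N)*E[X]^2
= 68*3513690 + 19*4418^2
= 238930920 + 370855756
= 6.0979e+08


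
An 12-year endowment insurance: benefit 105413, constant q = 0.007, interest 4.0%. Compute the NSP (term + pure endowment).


Term component = 6686.4786
Pure endowment = 12_p_x * v^12 * benefit = 0.91916 * 0.624597 * 105413 = 60518.072
NSP = 67204.5506


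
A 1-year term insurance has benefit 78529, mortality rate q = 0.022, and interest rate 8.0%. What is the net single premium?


NSP = benefit * q * v
v = 1/(1+i) = 0.925926
NSP = 78529 * 0.022 * 0.925926
= 1599.6648


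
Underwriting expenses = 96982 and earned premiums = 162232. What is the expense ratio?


Expense ratio = expenses / premiums
= 96982 / 162232
= 0.5978


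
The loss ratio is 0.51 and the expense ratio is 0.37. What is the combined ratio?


Combined ratio = loss ratio + expense ratio
= 0.51 + 0.37
= 0.88


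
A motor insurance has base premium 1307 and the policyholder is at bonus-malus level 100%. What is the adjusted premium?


adjusted = base * BM_level / 100
= 1307 * 100 / 100
= 1307 * 1.0
= 1307.0


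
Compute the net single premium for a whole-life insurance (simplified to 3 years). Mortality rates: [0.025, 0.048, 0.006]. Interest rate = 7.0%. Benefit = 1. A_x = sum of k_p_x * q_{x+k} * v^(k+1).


v = 0.934579
Year 0: k_p_x=1.0, q=0.025, term=0.023364
Year 1: k_p_x=0.975, q=0.048, term=0.040877
Year 2: k_p_x=0.9282, q=0.006, term=0.004546
A_x = 0.0688


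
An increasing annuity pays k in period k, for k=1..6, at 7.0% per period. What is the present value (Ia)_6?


(Ia)_n = sum_{k=1}^{n} k * v^k, v = 1/(1+i)
v = 0.934579
Sum computed term by term:
(Ia)_6 = 15.7449


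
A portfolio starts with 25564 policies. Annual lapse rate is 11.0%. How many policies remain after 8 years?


remaining = initial * (1 - lapse)^years
= 25564 * (1 - 0.11)^8
= 25564 * 0.393659
= 10063.4956


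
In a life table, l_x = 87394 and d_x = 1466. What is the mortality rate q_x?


q_x = d_x / l_x
= 1466 / 87394
= 0.0168


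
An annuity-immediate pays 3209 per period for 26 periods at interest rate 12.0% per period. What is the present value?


PV = PMT * (1 - (1+i)^(-n)) / i
= 3209 * (1 - (1+0.12)^(-26)) / 0.12
= 3209 * (1 - 0.052521) / 0.12
= 3209 * 7.89566
= 25337.1727


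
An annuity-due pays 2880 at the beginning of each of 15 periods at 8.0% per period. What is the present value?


PV_due = PMT * (1-(1+i)^(-n))/i * (1+i)
PV_immediate = 24651.2986
PV_due = 24651.2986 * 1.08
= 26623.4025


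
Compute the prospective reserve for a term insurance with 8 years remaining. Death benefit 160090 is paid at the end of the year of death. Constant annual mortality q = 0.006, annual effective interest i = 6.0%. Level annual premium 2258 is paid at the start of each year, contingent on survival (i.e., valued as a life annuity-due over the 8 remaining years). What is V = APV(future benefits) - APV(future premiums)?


v = 1/(1+i) = 0.943396
APV(future benefits) per unit = sum_{k=0}^{7} k_p_x * q * v^(k+1) = 0.036553
APV(future benefits) = 160090 * 0.036553 = 5851.7046
Life annuity-due factor ä_{x:8} = sum_{k=0}^{7} k_p_x * v^k = 6.457625
APV(future premiums) = 2258 * 6.457625 = 14581.3167
V = 5851.7046 - 14581.3167
= -8729.6121


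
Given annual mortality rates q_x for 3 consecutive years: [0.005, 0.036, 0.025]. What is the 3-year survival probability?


p_k = 1 - q_k for each year
Survival = product of (1 - q_k)
= 0.995 * 0.964 * 0.975
= 0.9352


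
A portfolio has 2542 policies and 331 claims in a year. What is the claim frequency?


frequency = claims / policies
= 331 / 2542
= 0.1302


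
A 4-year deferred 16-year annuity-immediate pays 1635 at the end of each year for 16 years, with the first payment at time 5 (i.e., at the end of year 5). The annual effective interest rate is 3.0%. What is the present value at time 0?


PV at time 4 of the 16-year annuity-immediate:
a_n = 1635 * (1-(1+0.03)^(-16))/0.03 = 20537.4018
Discount back 4 years to time 0:
PV = 20537.4018 * (1+0.03)^(-4)
= 20537.4018 * 0.888487
= 18247.2155


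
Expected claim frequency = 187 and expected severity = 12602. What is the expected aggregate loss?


E[S] = E[N] * E[X]
= 187 * 12602
= 2.3566e+06


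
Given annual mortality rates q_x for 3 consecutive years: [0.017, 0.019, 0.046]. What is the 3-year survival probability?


p_k = 1 - q_k for each year
Survival = product of (1 - q_k)
= 0.983 * 0.981 * 0.954
= 0.92


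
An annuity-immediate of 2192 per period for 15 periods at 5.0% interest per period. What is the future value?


FV = PMT * ((1+i)^n - 1) / i
= 2192 * ((1.05)^15 - 1) / 0.05
= 2192 * (2.078928 - 1) / 0.05
= 47300.2114


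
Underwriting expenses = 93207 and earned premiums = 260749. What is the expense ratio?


Expense ratio = expenses / premiums
= 93207 / 260749
= 0.3575


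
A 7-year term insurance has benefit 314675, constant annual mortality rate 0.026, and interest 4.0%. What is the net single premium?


NSP = benefit * sum_{k=0}^{n-1} k_p_x * q * v^(k+1)
With constant q=0.026, v=0.961538
Sum = 0.144991
NSP = 314675 * 0.144991
= 45625.15


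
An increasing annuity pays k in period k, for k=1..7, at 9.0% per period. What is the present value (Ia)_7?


(Ia)_n = sum_{k=1}^{n} k * v^k, v = 1/(1+i)
v = 0.917431
Sum computed term by term:
(Ia)_7 = 18.4075


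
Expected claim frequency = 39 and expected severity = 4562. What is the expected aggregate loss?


E[S] = E[N] * E[X]
= 39 * 4562
= 177918


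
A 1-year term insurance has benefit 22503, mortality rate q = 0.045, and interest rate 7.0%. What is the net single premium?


NSP = benefit * q * v
v = 1/(1+i) = 0.934579
NSP = 22503 * 0.045 * 0.934579
= 946.3879


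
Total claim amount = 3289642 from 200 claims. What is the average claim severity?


severity = total / number
= 3289642 / 200
= 16448.21


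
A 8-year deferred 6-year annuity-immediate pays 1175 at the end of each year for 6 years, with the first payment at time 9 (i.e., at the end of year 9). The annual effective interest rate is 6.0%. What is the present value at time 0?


PV at time 8 of the 6-year annuity-immediate:
a_n = 1175 * (1-(1+0.06)^(-6))/0.06 = 5777.8561
Discount back 8 years to time 0:
PV = 5777.8561 * (1+0.06)^(-8)
= 5777.8561 * 0.627412
= 3625.0984


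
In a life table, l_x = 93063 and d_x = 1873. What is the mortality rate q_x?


q_x = d_x / l_x
= 1873 / 93063
= 0.0201


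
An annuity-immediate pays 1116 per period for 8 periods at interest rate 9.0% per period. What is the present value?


PV = PMT * (1 - (1+i)^(-n)) / i
= 1116 * (1 - (1+0.09)^(-8)) / 0.09
= 1116 * (1 - 0.501866) / 0.09
= 1116 * 5.534819
= 6176.8581


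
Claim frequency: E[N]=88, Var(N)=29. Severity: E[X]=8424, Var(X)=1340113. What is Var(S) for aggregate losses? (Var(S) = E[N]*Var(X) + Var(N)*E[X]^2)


Var(S) = E[N]*Var(X) + Var(N)*E[X]^2
= 88*1340113 + 29*8424^2
= 117929944 + 2057949504
= 2.1759e+09


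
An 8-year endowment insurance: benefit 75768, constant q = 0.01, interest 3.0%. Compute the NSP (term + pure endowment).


Term component = 5144.2081
Pure endowment = 8_p_x * v^8 * benefit = 0.922745 * 0.789409 * 75768 = 55191.1677
NSP = 60335.3758


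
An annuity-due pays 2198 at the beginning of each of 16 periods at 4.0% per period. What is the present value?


PV_due = PMT * (1-(1+i)^(-n))/i * (1+i)
PV_immediate = 25611.7457
PV_due = 25611.7457 * 1.04
= 26636.2156


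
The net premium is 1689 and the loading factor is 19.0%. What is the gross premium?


Gross = net * (1 + loading)
= 1689 * (1 + 0.19)
= 1689 * 1.19
= 2009.91


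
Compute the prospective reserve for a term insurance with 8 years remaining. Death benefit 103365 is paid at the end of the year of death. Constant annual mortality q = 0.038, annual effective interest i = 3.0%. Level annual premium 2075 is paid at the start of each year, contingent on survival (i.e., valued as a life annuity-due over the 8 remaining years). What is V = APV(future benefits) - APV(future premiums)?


v = 1/(1+i) = 0.970874
APV(future benefits) per unit = sum_{k=0}^{7} k_p_x * q * v^(k+1) = 0.235247
APV(future benefits) = 103365 * 0.235247 = 24316.2715
Life annuity-due factor ä_{x:8} = sum_{k=0}^{7} k_p_x * v^k = 6.376423
APV(future premiums) = 2075 * 6.376423 = 13231.0772
V = 24316.2715 - 13231.0772
= 11085.1943


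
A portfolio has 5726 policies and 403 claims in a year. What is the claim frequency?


frequency = claims / policies
= 403 / 5726
= 0.0704


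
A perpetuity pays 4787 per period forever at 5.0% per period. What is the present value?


PV = PMT / i
= 4787 / 0.05
= 95740.0


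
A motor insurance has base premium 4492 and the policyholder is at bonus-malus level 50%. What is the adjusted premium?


adjusted = base * BM_level / 100
= 4492 * 50 / 100
= 4492 * 0.5
= 2246.0


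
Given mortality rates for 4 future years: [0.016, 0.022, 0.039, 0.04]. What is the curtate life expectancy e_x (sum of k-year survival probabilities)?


e_x = sum_{k=1}^{n} k_p_x
k_p_x values:
  1_p_x = 0.984
  2_p_x = 0.962352
  3_p_x = 0.92482
  4_p_x = 0.887827
e_x = 3.759


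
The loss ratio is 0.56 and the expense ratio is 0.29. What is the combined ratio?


Combined ratio = loss ratio + expense ratio
= 0.56 + 0.29
= 0.85


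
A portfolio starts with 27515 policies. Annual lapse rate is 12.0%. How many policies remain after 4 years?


remaining = initial * (1 - lapse)^years
= 27515 * (1 - 0.12)^4
= 27515 * 0.599695
= 16500.6178


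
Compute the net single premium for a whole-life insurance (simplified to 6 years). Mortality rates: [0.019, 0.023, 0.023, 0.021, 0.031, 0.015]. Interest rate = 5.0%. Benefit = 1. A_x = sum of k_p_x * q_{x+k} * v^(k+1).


v = 0.952381
Year 0: k_p_x=1.0, q=0.019, term=0.018095
Year 1: k_p_x=0.981, q=0.023, term=0.020465
Year 2: k_p_x=0.958437, q=0.023, term=0.019042
Year 3: k_p_x=0.936393, q=0.021, term=0.016178
Year 4: k_p_x=0.916729, q=0.031, term=0.022267
Year 5: k_p_x=0.88831, q=0.015, term=0.009943
A_x = 0.106


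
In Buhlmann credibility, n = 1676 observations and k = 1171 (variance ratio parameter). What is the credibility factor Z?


Z = n / (n + k)
= 1676 / (1676 + 1171)
= 1676 / 2847
= 0.5887


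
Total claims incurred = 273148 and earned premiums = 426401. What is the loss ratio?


Loss ratio = claims / premiums
= 273148 / 426401
= 0.6406


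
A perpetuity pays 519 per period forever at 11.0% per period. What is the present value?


PV = PMT / i
= 519 / 0.11
= 4718.1818


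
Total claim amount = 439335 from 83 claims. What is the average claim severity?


severity = total / number
= 439335 / 83
= 5293.1928


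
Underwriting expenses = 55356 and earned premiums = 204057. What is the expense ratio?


Expense ratio = expenses / premiums
= 55356 / 204057
= 0.2713


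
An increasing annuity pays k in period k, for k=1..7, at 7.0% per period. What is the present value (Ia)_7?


(Ia)_n = sum_{k=1}^{n} k * v^k, v = 1/(1+i)
v = 0.934579
Sum computed term by term:
(Ia)_7 = 20.1042


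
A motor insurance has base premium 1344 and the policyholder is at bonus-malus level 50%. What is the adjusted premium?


adjusted = base * BM_level / 100
= 1344 * 50 / 100
= 1344 * 0.5
= 672.0


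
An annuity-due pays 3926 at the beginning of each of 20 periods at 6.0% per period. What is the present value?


PV_due = PMT * (1-(1+i)^(-n))/i * (1+i)
PV_immediate = 45030.9107
PV_due = 45030.9107 * 1.06
= 47732.7653


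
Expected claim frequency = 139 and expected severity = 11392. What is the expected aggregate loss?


E[S] = E[N] * E[X]
= 139 * 11392
= 1.5835e+06


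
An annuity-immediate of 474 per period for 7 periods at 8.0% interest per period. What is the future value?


FV = PMT * ((1+i)^n - 1) / i
= 474 * ((1.08)^7 - 1) / 0.08
= 474 * (1.713824 - 1) / 0.08
= 4229.4088


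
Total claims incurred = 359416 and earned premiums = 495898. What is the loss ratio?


Loss ratio = claims / premiums
= 359416 / 495898
= 0.7248


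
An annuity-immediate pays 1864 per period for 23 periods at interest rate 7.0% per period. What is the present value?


PV = PMT * (1 - (1+i)^(-n)) / i
= 1864 * (1 - (1+0.07)^(-23)) / 0.07
= 1864 * (1 - 0.210947) / 0.07
= 1864 * 11.272187
= 21011.3573


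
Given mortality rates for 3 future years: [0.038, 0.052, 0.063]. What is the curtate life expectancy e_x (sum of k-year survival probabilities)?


e_x = sum_{k=1}^{n} k_p_x
k_p_x values:
  1_p_x = 0.962
  2_p_x = 0.911976
  3_p_x = 0.854522
e_x = 2.7285


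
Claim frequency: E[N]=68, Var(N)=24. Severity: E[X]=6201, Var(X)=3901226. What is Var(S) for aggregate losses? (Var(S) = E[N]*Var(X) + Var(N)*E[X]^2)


Var(S) = E[N]*Var(X) + Var(N)*E[X]^2
= 68*3901226 + 24*6201^2
= 265283368 + 922857624
= 1.1881e+09


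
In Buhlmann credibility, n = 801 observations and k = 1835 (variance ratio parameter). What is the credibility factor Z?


Z = n / (n + k)
= 801 / (801 + 1835)
= 801 / 2636
= 0.3039


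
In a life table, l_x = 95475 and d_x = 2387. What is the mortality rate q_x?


q_x = d_x / l_x
= 2387 / 95475
= 0.025


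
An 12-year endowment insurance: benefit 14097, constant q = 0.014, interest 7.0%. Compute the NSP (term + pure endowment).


Term component = 1468.668
Pure endowment = 12_p_x * v^12 * benefit = 0.844351 * 0.444012 * 14097 = 5284.9922
NSP = 6753.6601


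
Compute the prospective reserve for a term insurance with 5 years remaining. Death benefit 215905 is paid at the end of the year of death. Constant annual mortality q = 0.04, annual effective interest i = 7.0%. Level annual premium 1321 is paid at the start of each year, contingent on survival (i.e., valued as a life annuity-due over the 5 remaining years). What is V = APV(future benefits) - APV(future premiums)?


v = 1/(1+i) = 0.934579
APV(future benefits) per unit = sum_{k=0}^{4} k_p_x * q * v^(k+1) = 0.152237
APV(future benefits) = 215905 * 0.152237 = 32868.6341
Life annuity-due factor ä_{x:5} = sum_{k=0}^{4} k_p_x * v^k = 4.072328
APV(future premiums) = 1321 * 4.072328 = 5379.5452
V = 32868.6341 - 5379.5452
= 27489.0889


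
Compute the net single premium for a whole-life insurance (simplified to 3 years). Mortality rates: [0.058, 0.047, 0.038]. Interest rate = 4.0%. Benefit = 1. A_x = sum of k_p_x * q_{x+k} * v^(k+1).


v = 0.961538
Year 0: k_p_x=1.0, q=0.058, term=0.055769
Year 1: k_p_x=0.942, q=0.047, term=0.040934
Year 2: k_p_x=0.897726, q=0.038, term=0.030327
A_x = 0.127


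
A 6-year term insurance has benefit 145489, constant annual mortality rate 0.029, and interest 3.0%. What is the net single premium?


NSP = benefit * sum_{k=0}^{n-1} k_p_x * q * v^(k+1)
With constant q=0.029, v=0.970874
Sum = 0.14651
NSP = 145489 * 0.14651
= 21315.6504


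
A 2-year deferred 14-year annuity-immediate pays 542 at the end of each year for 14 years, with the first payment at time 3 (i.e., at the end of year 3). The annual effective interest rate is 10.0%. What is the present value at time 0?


PV at time 2 of the 14-year annuity-immediate:
a_n = 542 * (1-(1+0.1)^(-14))/0.1 = 3992.7446
Discount back 2 years to time 0:
PV = 3992.7446 * (1+0.1)^(-2)
= 3992.7446 * 0.826446
= 3299.7889


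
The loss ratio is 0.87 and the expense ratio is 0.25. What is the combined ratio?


Combined ratio = loss ratio + expense ratio
= 0.87 + 0.25
= 1.12


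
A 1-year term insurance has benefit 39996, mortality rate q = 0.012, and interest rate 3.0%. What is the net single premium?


NSP = benefit * q * v
v = 1/(1+i) = 0.970874
NSP = 39996 * 0.012 * 0.970874
= 465.9728


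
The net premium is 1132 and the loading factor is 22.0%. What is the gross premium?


Gross = net * (1 + loading)
= 1132 * (1 + 0.22)
= 1132 * 1.22
= 1381.04


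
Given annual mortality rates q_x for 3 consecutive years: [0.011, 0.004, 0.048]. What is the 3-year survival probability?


p_k = 1 - q_k for each year
Survival = product of (1 - q_k)
= 0.989 * 0.996 * 0.952
= 0.9378


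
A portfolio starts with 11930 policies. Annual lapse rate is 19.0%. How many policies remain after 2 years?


remaining = initial * (1 - lapse)^years
= 11930 * (1 - 0.19)^2
= 11930 * 0.6561
= 7827.273


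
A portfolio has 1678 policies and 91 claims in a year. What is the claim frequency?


frequency = claims / policies
= 91 / 1678
= 0.0542


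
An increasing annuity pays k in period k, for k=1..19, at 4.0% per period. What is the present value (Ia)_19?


(Ia)_n = sum_{k=1}^{n} k * v^k, v = 1/(1+i)
v = 0.961538
Sum computed term by term:
(Ia)_19 = 116.0273


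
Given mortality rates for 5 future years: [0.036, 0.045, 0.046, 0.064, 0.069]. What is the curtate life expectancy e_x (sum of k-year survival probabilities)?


e_x = sum_{k=1}^{n} k_p_x
k_p_x values:
  1_p_x = 0.964
  2_p_x = 0.92062
  3_p_x = 0.878271
  4_p_x = 0.822062
  5_p_x = 0.76534
e_x = 4.3503


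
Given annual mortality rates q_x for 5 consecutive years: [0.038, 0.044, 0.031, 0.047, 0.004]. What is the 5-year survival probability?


p_k = 1 - q_k for each year
Survival = product of (1 - q_k)
= 0.962 * 0.956 * 0.969 * 0.953 * 0.996
= 0.8459


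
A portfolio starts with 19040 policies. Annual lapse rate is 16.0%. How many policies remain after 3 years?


remaining = initial * (1 - lapse)^years
= 19040 * (1 - 0.16)^3
= 19040 * 0.592704
= 11285.0842


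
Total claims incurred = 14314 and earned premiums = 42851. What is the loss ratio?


Loss ratio = claims / premiums
= 14314 / 42851
= 0.334


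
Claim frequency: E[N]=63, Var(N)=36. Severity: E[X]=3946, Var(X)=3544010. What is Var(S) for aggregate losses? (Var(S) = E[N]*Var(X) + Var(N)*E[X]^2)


Var(S) = E[N]*Var(X) + Var(N)*E[X]^2
= 63*3544010 + 36*3946^2
= 223272630 + 560552976
= 7.8383e+08


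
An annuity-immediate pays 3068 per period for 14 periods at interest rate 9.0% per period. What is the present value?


PV = PMT * (1 - (1+i)^(-n)) / i
= 3068 * (1 - (1+0.09)^(-14)) / 0.09
= 3068 * (1 - 0.299246) / 0.09
= 3068 * 7.78615
= 23887.9094


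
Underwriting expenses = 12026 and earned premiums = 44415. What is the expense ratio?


Expense ratio = expenses / premiums
= 12026 / 44415
= 0.2708


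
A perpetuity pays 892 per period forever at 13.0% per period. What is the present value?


PV = PMT / i
= 892 / 0.13
= 6861.5385


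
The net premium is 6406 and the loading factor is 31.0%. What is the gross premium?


Gross = net * (1 + loading)
= 6406 * (1 + 0.31)
= 6406 * 1.31
= 8391.86


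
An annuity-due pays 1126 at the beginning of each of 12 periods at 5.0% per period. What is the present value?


PV_due = PMT * (1-(1+i)^(-n))/i * (1+i)
PV_immediate = 9980.0213
PV_due = 9980.0213 * 1.05
= 10479.0224


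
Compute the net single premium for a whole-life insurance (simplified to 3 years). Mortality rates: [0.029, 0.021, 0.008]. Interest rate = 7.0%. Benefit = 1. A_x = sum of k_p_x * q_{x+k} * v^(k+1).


v = 0.934579
Year 0: k_p_x=1.0, q=0.029, term=0.027103
Year 1: k_p_x=0.971, q=0.021, term=0.01781
Year 2: k_p_x=0.950609, q=0.008, term=0.006208
A_x = 0.0511


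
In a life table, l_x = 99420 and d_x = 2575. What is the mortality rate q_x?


q_x = d_x / l_x
= 2575 / 99420
= 0.0259


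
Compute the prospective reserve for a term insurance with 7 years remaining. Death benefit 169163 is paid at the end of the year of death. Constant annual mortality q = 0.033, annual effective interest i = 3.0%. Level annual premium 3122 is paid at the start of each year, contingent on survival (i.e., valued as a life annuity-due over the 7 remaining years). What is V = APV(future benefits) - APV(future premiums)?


v = 1/(1+i) = 0.970874
APV(future benefits) per unit = sum_{k=0}^{6} k_p_x * q * v^(k+1) = 0.187067
APV(future benefits) = 169163 * 0.187067 = 31644.7922
Life annuity-due factor ä_{x:7} = sum_{k=0}^{6} k_p_x * v^k = 5.838754
APV(future premiums) = 3122 * 5.838754 = 18228.589
V = 31644.7922 - 18228.589
= 13416.2032
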